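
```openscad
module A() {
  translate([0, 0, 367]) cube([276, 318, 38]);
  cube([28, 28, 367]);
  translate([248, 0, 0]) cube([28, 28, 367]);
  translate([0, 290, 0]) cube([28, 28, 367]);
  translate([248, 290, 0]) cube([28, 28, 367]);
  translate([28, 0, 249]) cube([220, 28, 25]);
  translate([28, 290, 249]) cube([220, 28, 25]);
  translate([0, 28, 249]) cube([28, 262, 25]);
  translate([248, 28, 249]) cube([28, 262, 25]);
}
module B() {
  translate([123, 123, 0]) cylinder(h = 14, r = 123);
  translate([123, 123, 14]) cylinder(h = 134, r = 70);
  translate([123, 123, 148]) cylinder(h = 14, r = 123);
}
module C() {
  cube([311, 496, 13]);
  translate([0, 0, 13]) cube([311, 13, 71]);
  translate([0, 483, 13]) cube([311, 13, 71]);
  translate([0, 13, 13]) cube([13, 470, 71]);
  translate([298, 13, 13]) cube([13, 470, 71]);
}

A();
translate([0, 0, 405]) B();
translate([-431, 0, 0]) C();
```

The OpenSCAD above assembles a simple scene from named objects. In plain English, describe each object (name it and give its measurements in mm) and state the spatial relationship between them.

A is a four-legged stool. The seat is 276×318 mm, 38 mm thick, top at z = 405 mm. It stands on four square legs, each 28×28 mm in cross-section, from z = 0 to the seat underside, each flush with a corner of the seat. Four stretchers, 28 mm wide and 25 mm tall, connect adjacent legs with their undersides at z = 249 mm, each running between the inner faces of the legs it joins and aligned with the legs' outer faces on the other axis.

B is a spool: two coaxial disc flanges of radius 123 mm and thickness 14 mm, joined by a core cylinder of radius 70 mm and height 134 mm. The lower flange rests on z = 0 and the three cylinders share a vertical axis.

C is an open-topped rectangular box: outside dimensions 311×496×84 mm, with a uniform wall and base thickness of 13 mm. The base is a full 311×496 slab on the floor; four walls sit on top of the base. The front and back walls (the −y and +y sides) span the full width; the two side walls fit between them.

The spool is on top of the stool. The open box is on the floor beside the stool on its −x side.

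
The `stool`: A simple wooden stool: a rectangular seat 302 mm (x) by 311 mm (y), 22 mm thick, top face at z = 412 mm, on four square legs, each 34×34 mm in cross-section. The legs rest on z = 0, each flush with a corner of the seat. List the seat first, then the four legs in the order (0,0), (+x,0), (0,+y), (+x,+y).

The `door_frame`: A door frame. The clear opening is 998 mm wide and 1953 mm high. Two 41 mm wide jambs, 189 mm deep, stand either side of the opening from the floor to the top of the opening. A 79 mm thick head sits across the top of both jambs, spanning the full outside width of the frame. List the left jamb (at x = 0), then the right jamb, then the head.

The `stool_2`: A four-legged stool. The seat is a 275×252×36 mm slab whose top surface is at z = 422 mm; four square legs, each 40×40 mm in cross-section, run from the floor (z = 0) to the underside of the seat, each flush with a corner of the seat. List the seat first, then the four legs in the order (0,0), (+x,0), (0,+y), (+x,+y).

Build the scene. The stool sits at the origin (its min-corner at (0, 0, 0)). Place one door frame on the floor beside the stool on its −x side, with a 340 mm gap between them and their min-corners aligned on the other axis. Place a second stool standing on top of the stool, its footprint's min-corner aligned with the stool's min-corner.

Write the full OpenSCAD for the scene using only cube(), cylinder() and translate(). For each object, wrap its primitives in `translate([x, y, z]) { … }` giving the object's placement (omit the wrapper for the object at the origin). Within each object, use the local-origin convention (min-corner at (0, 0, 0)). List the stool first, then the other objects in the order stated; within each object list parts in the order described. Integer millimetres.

translate([0, 0, 390]) cube([302, 311, 22]);
cube([34, 34, 390]);
translate([268, 0, 0]) cube([34, 34, 390]);
translate([0, 277, 0]) cube([34, 34, 390]);
translate([268, 277, 0]) cube([34, 34, 390]);
translate([-1420, 0, 0]) {
  cube([41, 189, 1953]);
  translate([1039, 0, 0]) cube([41, 189, 1953]);
  translate([0, 0, 1953]) cube([1080, 189, 79]);
}
translate([0, 0, 412]) {
  translate([0, 0, 386]) cube([275, 252, 36]);
  cube([40, 40, 386]);
  translate([235, 0, 0]) cube([40, 40, 386]);
  translate([0, 212, 0]) cube([40, 40, 386]);
  translate([235, 212, 0]) cube([40, 40, 386]);
}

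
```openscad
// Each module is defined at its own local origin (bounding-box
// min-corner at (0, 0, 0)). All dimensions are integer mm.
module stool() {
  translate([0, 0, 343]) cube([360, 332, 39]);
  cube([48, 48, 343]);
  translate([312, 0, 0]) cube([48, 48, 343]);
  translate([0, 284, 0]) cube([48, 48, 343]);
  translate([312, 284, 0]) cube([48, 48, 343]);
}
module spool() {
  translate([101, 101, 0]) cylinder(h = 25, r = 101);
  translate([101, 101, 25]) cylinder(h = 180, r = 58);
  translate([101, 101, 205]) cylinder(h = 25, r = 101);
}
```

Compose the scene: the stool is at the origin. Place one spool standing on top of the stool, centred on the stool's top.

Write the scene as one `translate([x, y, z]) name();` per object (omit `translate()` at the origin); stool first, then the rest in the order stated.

stool();
translate([79, 65, 382]) spool();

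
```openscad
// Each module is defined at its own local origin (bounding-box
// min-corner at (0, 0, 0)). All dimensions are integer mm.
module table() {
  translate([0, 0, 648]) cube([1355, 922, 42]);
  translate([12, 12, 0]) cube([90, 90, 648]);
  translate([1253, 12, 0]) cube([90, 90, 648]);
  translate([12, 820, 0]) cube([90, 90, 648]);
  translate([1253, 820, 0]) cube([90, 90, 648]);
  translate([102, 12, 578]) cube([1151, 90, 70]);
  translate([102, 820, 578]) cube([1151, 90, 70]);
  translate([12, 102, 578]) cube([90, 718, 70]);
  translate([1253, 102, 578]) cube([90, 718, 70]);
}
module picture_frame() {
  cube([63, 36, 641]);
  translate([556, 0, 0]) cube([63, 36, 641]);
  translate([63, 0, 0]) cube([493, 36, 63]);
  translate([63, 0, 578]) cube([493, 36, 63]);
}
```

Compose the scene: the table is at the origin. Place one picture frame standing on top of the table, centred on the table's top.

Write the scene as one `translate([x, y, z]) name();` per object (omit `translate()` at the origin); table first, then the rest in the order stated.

table();
translate([368, 443, 690]) picture_frame();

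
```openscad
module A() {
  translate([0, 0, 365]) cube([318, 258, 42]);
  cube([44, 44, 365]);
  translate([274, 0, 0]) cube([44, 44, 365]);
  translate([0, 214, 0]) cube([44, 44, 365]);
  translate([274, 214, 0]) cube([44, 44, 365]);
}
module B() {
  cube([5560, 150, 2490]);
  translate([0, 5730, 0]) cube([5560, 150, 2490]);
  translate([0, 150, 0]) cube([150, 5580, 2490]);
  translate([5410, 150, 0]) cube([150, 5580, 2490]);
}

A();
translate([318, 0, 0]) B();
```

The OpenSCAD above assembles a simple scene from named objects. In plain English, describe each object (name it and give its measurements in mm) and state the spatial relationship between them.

A is a four-legged stool. The seat is a 318×258×42 mm slab whose top surface is at z = 407 mm; four square legs, each 44×44 mm in cross-section, run from the floor (z = 0) to the underside of the seat, each flush with a corner of the seat.

B is the wall frame of a small rectangular building: four walls, each 2490 mm tall and 150 mm thick, enclosing a footprint 5560 mm (x) by 5880 mm (y) outside-to-outside, with no floor or roof. The front and back walls (the −y and +y sides) span the full width; the two side walls fit between them.

The house frame is against the stool's +x side, with their −y faces flush.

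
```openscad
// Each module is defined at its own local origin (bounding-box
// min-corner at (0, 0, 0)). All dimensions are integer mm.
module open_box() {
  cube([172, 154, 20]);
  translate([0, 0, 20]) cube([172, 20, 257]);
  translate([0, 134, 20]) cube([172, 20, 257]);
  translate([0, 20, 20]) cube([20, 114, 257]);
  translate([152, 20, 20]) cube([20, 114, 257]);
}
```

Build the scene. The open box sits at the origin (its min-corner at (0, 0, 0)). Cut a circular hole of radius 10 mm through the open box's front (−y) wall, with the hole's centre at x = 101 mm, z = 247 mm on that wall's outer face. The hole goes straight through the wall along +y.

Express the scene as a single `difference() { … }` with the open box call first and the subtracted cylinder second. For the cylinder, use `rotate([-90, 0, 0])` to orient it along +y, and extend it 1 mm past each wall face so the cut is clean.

difference() {
  open_box();
  translate([101, -1, 247]) rotate([-90, 0, 0]) cylinder(h = 22, r = 10);
}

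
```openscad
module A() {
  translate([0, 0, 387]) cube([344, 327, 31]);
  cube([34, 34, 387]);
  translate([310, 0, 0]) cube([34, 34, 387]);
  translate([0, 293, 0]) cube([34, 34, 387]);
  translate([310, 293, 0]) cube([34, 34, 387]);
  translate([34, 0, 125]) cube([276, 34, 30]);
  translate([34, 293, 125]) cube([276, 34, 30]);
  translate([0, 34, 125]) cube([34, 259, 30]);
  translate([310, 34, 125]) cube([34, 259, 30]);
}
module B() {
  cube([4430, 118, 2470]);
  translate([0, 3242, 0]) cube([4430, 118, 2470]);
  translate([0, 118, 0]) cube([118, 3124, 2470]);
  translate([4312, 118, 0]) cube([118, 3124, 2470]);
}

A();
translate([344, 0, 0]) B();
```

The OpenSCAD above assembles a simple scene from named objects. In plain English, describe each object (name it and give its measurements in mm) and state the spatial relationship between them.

A is a four-legged stool. The seat is 344×327 mm, 31 mm thick, top at z = 418 mm. It stands on four square legs, each 34×34 mm in cross-section, from z = 0 to the seat underside, each flush with a corner of the seat. Four stretchers, 34 mm wide and 30 mm tall, connect adjacent legs with their undersides at z = 125 mm, each running between the inner faces of the legs it joins and aligned with the legs' outer faces on the other axis.

B is a box-shaped house frame (walls only): outside footprint 4430×3360 mm, wall height 2470 mm, wall thickness 118 mm. The two y-facing walls run the full x-width; the two x-facing walls fit between the inner faces of the y-facing walls.

The house frame is against the stool's +x side, with their −y faces flush.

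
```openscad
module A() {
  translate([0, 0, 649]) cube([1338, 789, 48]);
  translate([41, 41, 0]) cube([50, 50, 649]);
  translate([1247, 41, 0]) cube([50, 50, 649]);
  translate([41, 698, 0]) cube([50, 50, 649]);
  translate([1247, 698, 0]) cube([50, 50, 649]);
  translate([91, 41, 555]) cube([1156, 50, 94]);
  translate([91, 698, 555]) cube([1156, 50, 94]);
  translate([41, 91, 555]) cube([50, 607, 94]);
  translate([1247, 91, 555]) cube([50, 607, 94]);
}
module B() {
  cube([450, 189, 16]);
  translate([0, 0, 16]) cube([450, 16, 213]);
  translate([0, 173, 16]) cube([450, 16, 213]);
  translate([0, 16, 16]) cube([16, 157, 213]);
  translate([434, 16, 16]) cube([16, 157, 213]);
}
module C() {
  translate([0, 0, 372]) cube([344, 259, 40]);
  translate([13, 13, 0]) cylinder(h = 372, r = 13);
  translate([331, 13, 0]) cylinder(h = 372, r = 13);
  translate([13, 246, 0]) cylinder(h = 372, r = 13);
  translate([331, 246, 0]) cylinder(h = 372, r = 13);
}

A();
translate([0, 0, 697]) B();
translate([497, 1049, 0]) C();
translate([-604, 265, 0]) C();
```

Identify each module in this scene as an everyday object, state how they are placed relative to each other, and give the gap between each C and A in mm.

A is a table. B is an open box. C is a stool. The open box is on top of the table. Two stools sit around the table at the +y, −x sides. The gap between each stool and the table is 260 mm.

Each stool's nearest face is 260 mm from the table's bounding box.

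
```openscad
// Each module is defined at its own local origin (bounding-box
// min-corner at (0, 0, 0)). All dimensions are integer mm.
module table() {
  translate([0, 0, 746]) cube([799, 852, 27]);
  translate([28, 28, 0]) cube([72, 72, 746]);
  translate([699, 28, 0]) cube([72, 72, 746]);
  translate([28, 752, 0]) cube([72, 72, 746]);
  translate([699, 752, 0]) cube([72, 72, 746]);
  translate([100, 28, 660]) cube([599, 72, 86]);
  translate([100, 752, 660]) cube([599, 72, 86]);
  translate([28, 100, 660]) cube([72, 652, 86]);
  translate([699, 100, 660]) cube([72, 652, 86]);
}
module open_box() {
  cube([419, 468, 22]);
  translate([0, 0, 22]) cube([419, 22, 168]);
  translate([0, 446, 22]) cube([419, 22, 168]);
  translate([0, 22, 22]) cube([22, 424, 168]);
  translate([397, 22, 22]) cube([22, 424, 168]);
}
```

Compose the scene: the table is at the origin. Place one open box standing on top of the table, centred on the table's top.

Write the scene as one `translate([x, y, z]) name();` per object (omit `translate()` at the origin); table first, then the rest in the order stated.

table();
translate([190, 192, 773]) open_box();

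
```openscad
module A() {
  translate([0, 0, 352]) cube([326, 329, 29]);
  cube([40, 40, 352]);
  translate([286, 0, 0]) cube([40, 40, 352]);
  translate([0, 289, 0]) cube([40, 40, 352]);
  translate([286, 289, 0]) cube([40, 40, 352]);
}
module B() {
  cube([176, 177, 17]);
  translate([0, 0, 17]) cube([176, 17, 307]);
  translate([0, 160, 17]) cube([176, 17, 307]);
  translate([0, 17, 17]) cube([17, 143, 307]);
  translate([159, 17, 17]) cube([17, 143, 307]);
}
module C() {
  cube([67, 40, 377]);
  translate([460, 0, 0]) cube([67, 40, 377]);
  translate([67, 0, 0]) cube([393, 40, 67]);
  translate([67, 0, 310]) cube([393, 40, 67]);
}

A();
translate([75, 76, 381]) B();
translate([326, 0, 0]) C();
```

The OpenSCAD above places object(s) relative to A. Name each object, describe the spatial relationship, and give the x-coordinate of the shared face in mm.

The stool's +x face and the picture frame's −x face are both at x = 326 mm.

A is a stool. B is an open box. C is a picture frame. The open box is on top of the stool, centred. The picture frame is against the stool's +x side, with their −y faces flush. The x-coordinate of the shared face is 326 mm.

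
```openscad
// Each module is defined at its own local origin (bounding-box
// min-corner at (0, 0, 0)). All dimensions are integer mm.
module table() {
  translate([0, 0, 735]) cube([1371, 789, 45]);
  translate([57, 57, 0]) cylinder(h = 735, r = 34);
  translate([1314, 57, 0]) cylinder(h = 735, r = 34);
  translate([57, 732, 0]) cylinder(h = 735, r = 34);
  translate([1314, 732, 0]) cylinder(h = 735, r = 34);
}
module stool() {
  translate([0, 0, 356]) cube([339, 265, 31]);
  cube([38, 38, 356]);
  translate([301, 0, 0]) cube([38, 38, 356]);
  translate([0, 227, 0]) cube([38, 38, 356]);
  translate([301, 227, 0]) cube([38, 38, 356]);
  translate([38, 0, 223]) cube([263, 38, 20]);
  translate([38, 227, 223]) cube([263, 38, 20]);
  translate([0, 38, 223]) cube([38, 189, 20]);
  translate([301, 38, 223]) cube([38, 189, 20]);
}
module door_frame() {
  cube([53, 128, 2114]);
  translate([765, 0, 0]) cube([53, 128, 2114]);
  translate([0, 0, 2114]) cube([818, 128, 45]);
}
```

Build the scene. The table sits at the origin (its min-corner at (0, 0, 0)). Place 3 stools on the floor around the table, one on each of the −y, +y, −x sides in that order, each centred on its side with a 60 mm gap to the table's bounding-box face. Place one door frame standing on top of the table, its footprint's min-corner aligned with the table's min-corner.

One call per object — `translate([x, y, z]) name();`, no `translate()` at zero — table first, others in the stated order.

table();
translate([516, -325, 0]) stool();
translate([516, 849, 0]) stool();
translate([-399, 262, 0]) stool();
translate([0, 0, 780]) door_frame();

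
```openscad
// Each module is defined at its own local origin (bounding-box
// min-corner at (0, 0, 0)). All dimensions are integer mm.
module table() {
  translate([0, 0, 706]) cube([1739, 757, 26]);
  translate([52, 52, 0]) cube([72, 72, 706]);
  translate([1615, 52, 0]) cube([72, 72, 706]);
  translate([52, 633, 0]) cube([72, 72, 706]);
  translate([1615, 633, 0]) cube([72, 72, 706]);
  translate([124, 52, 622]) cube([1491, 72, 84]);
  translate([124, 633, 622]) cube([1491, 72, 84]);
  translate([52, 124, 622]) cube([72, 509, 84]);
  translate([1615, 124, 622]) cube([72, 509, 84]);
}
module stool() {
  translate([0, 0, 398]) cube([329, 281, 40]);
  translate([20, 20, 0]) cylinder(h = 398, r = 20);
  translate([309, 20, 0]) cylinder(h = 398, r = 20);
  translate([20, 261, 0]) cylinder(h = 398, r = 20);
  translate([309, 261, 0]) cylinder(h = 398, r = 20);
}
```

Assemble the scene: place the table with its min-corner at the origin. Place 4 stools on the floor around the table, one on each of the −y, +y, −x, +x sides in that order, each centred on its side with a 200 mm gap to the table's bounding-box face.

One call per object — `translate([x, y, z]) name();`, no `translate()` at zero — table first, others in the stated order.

table();
translate([705, -481, 0]) stool();
translate([705, 957, 0]) stool();
translate([-529, 238, 0]) stool();
translate([1939, 238, 0]) stool();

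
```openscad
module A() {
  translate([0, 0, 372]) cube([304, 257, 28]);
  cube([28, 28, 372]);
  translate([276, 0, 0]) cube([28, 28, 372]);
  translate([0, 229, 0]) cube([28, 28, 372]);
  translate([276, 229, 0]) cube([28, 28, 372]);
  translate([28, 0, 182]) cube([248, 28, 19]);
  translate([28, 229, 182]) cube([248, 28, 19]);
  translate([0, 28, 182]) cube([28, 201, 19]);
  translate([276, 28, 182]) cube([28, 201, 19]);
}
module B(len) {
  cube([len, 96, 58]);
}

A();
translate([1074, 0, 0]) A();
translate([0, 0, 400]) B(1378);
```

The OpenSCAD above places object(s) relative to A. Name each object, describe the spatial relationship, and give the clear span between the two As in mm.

A is a stool. B is a beam. A beam spans the tops of two stools. The clear span between the two stools is 770 mm.

Second stool starts at x = 1074; first ends at x = 304; clear span = 1074 − 304 = 770 mm.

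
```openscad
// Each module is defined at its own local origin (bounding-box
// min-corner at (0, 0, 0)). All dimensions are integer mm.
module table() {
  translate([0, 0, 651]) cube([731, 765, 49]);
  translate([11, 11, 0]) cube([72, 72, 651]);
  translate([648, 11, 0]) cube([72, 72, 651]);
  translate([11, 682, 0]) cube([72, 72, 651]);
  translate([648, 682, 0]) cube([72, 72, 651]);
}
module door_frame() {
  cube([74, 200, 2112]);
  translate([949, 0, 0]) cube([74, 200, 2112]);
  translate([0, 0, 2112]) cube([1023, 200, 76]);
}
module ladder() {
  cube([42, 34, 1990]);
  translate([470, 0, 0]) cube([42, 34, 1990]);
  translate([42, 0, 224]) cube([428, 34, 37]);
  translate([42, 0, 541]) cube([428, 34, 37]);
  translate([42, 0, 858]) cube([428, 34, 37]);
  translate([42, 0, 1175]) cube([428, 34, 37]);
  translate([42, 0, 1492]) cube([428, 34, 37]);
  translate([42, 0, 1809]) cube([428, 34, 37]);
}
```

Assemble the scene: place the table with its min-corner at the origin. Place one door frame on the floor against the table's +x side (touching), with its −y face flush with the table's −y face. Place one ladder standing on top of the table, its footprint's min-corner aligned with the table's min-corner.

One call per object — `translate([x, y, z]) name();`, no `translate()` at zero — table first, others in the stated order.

table();
translate([731, 0, 0]) door_frame();
translate([0, 0, 700]) ladder();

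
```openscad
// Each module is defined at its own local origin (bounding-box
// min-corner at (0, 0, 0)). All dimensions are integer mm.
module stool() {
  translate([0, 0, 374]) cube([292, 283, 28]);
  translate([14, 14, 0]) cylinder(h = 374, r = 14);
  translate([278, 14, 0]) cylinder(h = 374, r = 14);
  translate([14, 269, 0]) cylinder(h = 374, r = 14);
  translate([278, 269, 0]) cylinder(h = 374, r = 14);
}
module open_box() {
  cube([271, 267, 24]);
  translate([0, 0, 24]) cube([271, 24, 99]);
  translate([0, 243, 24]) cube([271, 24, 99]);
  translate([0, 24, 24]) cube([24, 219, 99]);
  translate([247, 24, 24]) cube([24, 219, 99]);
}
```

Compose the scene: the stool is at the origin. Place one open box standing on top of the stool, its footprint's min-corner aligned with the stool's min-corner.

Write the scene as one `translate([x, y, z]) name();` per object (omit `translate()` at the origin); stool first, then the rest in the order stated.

stool();
translate([0, 0, 402]) open_box();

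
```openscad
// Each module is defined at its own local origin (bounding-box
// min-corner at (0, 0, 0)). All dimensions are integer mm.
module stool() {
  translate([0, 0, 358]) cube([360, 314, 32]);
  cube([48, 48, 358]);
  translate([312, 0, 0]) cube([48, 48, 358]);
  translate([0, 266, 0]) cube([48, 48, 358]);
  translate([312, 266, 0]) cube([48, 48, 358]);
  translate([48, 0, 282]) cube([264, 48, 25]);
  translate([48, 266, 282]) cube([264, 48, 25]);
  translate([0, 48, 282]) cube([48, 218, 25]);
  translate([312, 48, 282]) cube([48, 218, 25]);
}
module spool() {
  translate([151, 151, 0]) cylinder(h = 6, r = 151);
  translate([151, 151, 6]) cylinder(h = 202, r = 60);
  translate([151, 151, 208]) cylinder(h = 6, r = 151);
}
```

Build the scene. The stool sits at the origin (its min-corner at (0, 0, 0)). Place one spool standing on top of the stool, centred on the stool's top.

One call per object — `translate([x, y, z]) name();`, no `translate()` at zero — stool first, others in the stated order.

stool();
translate([29, 6, 390]) spool();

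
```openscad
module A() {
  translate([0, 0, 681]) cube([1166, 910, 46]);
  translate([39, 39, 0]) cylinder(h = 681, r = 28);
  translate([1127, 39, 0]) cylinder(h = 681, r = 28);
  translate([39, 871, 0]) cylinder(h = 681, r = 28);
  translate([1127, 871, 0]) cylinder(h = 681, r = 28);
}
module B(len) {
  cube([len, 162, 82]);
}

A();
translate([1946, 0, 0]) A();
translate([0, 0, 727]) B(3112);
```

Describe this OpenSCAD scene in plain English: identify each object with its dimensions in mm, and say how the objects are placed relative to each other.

A is a rectangular dining table. The top is 1166×910×46 mm with its upper surface at z = 727 mm. It stands on four round legs of 56 mm diameter, each leg's bounding box inset 11 mm from the nearest pair of top edges, running from the floor to the underside of the top.

B is a rectangular beam 3112 mm long (x), 162 mm deep (y), 82 mm thick (z).

The beam spans the tops of two tables placed 780 mm apart, resting at z = 727 mm.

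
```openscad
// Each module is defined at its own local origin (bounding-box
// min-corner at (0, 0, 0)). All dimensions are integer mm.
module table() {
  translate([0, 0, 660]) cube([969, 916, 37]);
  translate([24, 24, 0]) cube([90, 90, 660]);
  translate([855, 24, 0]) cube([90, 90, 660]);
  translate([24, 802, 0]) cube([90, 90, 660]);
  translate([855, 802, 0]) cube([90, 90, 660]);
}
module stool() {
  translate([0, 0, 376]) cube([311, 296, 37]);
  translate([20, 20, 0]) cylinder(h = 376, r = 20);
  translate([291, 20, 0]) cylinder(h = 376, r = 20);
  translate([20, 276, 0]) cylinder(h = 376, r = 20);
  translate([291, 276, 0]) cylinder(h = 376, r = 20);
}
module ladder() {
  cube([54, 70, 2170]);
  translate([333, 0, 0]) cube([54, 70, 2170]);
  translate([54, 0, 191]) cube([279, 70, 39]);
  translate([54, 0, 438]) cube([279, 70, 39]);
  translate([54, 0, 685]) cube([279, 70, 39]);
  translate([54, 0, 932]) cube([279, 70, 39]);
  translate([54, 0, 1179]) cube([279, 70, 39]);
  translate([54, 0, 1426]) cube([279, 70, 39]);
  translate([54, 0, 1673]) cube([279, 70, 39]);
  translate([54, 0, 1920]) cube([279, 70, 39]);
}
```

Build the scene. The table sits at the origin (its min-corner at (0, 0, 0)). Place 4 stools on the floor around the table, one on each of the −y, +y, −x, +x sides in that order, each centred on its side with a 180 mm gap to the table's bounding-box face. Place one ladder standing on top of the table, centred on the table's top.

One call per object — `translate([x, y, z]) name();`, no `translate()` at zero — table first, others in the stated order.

table();
translate([329, -476, 0]) stool();
translate([329, 1096, 0]) stool();
translate([-491, 310, 0]) stool();
translate([1149, 310, 0]) stool();
translate([291, 423, 697]) ladder();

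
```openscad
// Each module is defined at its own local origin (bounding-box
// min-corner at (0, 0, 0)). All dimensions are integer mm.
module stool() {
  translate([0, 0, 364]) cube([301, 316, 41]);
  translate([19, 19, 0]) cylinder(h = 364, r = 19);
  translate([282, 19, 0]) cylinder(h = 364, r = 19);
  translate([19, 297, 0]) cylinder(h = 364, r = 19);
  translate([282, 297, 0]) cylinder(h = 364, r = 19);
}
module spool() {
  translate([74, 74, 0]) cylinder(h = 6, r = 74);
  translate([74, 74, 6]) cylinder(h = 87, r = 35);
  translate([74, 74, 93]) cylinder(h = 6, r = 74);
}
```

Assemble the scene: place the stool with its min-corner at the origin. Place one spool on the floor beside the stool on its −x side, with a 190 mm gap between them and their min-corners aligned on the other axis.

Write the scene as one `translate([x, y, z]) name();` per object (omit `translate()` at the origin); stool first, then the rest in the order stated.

stool();
translate([-338, 0, 0]) spool();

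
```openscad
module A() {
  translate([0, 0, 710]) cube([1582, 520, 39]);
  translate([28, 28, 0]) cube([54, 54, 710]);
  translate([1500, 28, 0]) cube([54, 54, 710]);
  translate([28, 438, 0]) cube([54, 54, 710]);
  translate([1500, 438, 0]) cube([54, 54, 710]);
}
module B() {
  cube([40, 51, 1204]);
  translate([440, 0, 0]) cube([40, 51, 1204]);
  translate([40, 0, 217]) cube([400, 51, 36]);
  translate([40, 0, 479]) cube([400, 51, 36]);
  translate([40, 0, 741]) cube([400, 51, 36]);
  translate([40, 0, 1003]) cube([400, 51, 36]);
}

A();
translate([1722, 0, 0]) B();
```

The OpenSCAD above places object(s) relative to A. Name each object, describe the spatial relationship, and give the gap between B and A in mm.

The ladder's nearest face is 140 mm from the table's +x face.

A is a table. B is a ladder. The ladder is on the floor beside the table on its +x side. The gap between the ladder and the table is 140 mm.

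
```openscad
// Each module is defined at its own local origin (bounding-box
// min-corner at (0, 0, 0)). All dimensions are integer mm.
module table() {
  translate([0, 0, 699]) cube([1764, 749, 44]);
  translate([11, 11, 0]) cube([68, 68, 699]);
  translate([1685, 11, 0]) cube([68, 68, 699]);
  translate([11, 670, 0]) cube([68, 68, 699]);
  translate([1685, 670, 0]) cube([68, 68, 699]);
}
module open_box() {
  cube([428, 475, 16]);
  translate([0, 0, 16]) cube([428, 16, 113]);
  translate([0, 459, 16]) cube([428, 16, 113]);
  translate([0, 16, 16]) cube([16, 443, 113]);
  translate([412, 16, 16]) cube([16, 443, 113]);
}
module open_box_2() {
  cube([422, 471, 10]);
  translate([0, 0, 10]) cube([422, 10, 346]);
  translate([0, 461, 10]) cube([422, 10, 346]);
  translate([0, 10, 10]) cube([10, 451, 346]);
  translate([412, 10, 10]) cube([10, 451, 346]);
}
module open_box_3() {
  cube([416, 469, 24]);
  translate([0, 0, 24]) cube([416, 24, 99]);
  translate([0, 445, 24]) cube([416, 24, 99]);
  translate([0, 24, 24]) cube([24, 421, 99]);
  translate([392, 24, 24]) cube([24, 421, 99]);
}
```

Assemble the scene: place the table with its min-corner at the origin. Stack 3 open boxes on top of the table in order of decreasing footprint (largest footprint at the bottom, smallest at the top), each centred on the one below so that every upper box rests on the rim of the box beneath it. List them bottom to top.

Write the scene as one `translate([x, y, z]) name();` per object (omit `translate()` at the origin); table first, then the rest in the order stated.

table();
translate([668, 137, 743]) open_box();
translate([671, 139, 872]) open_box_2();
translate([674, 140, 1228]) open_box_3();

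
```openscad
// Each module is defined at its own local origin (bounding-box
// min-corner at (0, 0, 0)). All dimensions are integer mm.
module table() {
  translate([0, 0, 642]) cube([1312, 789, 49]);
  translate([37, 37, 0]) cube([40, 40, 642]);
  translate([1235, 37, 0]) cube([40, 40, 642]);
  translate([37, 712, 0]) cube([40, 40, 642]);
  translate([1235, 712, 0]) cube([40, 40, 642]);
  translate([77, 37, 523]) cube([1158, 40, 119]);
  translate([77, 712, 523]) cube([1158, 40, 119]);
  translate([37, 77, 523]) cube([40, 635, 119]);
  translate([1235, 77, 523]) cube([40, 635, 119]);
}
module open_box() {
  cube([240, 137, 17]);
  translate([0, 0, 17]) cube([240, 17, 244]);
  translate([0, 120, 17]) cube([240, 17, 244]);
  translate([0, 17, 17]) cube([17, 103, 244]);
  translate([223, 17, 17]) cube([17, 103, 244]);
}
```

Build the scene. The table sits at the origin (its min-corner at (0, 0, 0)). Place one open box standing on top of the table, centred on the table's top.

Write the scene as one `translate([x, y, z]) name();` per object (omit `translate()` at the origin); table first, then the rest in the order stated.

table();
translate([536, 326, 691]) open_box();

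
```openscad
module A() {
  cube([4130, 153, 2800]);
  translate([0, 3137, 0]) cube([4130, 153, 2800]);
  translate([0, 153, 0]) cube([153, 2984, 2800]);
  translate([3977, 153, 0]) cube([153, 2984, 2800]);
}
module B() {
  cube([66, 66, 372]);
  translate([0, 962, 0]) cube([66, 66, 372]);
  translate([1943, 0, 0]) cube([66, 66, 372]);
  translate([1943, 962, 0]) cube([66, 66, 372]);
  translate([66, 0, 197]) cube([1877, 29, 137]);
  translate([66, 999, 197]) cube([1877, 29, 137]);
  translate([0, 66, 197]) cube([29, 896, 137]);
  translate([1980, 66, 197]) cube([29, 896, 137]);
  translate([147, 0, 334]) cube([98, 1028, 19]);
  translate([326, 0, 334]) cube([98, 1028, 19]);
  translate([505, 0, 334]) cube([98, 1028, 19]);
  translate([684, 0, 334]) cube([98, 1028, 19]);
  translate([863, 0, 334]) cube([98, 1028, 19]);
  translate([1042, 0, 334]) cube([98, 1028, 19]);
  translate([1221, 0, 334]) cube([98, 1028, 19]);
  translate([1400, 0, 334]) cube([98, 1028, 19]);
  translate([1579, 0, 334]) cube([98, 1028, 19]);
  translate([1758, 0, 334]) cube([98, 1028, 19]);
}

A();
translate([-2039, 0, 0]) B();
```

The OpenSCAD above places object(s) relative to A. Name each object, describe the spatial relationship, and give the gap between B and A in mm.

A is a house frame. B is a bed frame. The bed frame is on the floor beside the house frame on its −x side. The gap between the bed frame and the house frame is 30 mm.

The bed frame's nearest face is 30 mm from the house frame's −x face.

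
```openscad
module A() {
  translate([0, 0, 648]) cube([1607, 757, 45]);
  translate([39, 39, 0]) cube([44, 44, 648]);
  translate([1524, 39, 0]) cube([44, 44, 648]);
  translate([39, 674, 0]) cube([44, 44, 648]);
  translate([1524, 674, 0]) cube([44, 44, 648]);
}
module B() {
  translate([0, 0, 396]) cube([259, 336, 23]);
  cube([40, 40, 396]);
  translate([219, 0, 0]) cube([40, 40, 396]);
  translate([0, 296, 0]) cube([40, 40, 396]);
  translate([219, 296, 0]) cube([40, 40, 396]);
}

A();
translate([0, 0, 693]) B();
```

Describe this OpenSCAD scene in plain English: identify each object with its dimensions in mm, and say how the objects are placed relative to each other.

A is a table: top 1607 mm (x) × 757 mm (y), 45 mm thick, upper face at z = 693 mm, on four 44×44 mm square legs, each inset 39 mm from the nearest pair of top edges, running from z = 0 to the bottom of the top.

B is a simple wooden stool: a rectangular seat 259 mm (x) by 336 mm (y), 23 mm thick, top face at z = 419 mm, on four square legs, each 40×40 mm in cross-section. The legs rest on z = 0, each flush with a corner of the seat.

The stool is on top of the table.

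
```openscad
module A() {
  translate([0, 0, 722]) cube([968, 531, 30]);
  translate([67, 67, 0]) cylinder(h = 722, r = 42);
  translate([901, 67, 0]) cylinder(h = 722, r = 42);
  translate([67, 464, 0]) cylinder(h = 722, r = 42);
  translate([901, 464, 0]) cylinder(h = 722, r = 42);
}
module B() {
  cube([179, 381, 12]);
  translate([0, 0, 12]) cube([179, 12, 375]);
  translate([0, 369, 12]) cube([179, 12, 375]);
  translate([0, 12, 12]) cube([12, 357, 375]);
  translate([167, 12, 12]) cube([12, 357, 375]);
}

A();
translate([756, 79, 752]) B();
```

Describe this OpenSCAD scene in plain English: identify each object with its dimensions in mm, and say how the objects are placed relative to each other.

A is a table: top 968 mm (x) × 531 mm (y), 30 mm thick, upper face at z = 752 mm, on four round legs of 84 mm diameter, each leg's bounding box inset 25 mm from the nearest pair of top edges, running from z = 0 to the bottom of the top.

B is an open storage box with external size 179×381×387 mm and wall thickness 12 mm (the base is also 12 mm thick). The base covers the whole footprint; the four walls stand on the base, with the y-facing walls full-width and the x-facing walls fitting between their inner faces.

The open box is on top of the table.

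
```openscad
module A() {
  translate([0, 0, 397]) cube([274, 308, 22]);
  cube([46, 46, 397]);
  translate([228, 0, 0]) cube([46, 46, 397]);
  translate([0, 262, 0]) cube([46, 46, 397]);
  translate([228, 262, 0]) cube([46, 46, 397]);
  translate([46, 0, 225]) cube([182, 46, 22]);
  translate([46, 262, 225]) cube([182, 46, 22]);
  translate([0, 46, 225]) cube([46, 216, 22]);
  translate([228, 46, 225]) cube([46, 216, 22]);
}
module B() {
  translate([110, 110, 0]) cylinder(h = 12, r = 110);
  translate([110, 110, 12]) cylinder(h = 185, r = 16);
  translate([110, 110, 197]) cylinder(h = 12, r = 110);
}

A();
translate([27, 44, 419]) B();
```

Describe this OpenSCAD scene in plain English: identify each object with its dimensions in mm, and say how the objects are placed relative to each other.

A is a simple wooden stool: a rectangular seat 274 mm (x) by 308 mm (y), 22 mm thick, top face at z = 419 mm, on four square legs, each 46×46 mm in cross-section. The legs rest on z = 0, each flush with a corner of the seat. Four stretchers, 46 mm wide and 22 mm tall, connect adjacent legs with their undersides at z = 225 mm, each running between the inner faces of the legs it joins and aligned with the legs' outer faces on the other axis.

B is a spool: two coaxial disc flanges of radius 110 mm and thickness 12 mm, joined by a core cylinder of radius 16 mm and height 185 mm. The lower flange rests on z = 0 and the three cylinders share a vertical axis.

The spool is on top of the stool, centred.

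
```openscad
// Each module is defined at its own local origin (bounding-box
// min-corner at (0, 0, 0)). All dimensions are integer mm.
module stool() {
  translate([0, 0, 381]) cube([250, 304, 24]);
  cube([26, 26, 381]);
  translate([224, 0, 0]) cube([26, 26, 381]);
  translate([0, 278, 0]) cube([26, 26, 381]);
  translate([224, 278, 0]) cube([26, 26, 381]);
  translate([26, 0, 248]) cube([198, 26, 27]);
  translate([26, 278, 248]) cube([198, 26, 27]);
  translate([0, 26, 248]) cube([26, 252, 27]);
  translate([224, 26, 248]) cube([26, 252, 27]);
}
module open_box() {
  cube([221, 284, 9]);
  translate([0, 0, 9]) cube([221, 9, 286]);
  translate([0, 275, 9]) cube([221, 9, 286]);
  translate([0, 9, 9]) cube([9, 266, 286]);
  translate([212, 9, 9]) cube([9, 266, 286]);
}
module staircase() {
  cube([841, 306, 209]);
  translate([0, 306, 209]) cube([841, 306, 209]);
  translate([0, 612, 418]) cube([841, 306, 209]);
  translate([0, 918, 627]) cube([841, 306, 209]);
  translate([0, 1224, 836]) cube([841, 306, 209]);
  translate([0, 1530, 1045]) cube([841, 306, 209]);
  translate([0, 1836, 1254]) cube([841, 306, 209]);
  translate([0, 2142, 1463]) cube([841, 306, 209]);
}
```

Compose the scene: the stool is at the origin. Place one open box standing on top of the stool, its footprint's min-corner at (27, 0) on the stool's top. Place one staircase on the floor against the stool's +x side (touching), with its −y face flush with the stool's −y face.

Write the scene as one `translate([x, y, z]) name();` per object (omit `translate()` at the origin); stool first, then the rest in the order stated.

stool();
translate([27, 0, 405]) open_box();
translate([250, 0, 0]) staircase();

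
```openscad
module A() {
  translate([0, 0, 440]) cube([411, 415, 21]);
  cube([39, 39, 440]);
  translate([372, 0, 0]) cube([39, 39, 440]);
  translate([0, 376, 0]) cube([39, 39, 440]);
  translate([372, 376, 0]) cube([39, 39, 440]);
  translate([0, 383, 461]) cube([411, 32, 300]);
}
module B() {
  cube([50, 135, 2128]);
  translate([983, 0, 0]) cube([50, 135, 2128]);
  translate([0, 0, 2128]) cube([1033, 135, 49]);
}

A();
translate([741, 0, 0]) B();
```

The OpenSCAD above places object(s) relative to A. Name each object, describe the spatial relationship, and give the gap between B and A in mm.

A is a chair. B is a door frame. The door frame is on the floor beside the chair on its +x side. The gap between the door frame and the chair is 330 mm.

The door frame's nearest face is 330 mm from the chair's +x face.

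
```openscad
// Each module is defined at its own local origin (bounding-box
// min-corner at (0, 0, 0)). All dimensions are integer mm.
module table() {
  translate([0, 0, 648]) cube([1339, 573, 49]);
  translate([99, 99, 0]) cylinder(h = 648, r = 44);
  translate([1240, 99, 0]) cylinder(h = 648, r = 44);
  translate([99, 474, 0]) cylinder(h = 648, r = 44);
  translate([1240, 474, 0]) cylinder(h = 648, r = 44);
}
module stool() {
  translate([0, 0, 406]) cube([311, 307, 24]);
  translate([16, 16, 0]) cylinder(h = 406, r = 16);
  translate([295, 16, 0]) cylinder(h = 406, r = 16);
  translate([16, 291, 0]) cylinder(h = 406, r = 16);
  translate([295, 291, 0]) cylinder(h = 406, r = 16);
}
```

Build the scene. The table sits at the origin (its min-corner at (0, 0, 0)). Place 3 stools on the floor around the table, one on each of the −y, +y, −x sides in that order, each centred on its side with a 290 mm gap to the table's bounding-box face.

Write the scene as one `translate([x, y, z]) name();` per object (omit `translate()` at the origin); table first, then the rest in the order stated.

table();
translate([514, -597, 0]) stool();
translate([514, 863, 0]) stool();
translate([-601, 133, 0]) stool();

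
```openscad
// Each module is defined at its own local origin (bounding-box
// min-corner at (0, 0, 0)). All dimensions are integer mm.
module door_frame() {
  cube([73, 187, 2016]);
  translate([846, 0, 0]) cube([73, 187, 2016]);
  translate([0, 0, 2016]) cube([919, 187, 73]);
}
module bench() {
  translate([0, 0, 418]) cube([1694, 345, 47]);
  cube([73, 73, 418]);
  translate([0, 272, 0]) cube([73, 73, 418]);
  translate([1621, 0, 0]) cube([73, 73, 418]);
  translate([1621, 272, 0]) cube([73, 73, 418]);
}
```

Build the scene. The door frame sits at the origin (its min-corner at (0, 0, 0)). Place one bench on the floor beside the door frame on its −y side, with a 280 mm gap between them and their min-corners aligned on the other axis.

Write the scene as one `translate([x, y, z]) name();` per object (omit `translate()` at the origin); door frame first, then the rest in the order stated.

door_frame();
translate([0, -625, 0]) bench();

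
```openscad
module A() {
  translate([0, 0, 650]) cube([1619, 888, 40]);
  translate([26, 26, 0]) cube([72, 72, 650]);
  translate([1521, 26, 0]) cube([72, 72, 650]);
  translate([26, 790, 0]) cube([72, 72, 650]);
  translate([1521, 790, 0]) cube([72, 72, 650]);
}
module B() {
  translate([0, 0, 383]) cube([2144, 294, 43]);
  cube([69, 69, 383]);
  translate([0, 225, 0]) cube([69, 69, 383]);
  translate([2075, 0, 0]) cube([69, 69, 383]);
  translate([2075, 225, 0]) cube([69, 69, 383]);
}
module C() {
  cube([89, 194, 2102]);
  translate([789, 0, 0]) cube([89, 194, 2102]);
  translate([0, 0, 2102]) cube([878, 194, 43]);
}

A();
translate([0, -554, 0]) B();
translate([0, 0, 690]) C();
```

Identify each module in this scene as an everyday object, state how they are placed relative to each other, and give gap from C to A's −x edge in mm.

A is a table. B is a bench. C is a door frame. The bench is on the floor beside the table on its −y side. The door frame is on top of the table. The gap from the door frame to the table's −x edge is 0 mm.

The door frame's min-x is at 0; the table's min-x is 0; gap = 0 mm.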